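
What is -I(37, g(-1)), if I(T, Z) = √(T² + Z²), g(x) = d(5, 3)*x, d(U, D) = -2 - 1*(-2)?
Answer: -37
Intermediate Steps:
d(U, D) = 0 (d(U, D) = -2 + 2 = 0)
g(x) = 0 (g(x) = 0*x = 0)
-I(37, g(-1)) = -√(37² + 0²) = -√(1369 + 0) = -√1369 = -1*37 = -37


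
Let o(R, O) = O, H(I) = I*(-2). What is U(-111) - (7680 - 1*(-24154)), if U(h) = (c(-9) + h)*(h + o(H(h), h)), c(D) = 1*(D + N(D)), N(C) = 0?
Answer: -5194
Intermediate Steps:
H(I) = -2*I
c(D) = D (c(D) = 1*(D + 0) = 1*D = D)
U(h) = 2*h*(-9 + h) (U(h) = (-9 + h)*(h + h) = (-9 + h)*(2*h) = 2*h*(-9 + h))
U(-111) - (7680 - 1*(-24154)) = 2*(-111)*(-9 - 111) - (7680 - 1*(-24154)) = 2*(-111)*(-120) - (7680 + 24154) = 26640 - 1*31834 = 26640 - 31834 = -5194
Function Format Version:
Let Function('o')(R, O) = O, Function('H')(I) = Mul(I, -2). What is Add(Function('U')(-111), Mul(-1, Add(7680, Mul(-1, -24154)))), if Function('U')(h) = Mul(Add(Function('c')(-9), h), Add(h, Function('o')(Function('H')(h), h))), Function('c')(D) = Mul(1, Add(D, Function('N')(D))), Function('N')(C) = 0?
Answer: -5194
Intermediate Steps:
Function('H')(I) = Mul(-2, I)
Function('c')(D) = D (Function('c')(D) = Mul(1, Add(D, 0)) = Mul(1, D) = D)
Function('U')(h) = Mul(2, h, Add(-9, h)) (Function('U')(h) = Mul(Add(-9, h), Add(h, h)) = Mul(Add(-9, h), Mul(2, h)) = Mul(2, h, Add(-9, h)))
Add(Function('U')(-111), Mul(-1, Add(7680, Mul(-1, -24154)))) = Add(Mul(2, -111, Add(-9, -111)), Mul(-1, Add(7680, Mul(-1, -24154)))) = Add(Mul(2, -111, -120), Mul(-1, Add(7680, 24154))) = Add(26640, Mul(-1, 31834)) = Add(26640, -31834) = -5194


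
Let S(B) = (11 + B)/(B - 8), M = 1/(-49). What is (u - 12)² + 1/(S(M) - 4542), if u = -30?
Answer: 3149699223/1785544 ≈ 1764.0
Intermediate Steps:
M = -1/49 ≈ -0.020408
S(B) = (11 + B)/(-8 + B)
(u - 12)² + 1/(S(M) - 4542) = (-30 - 12)² + 1/((11 - 1/49)/(-8 - 1/49) - 4542) = (-42)² + 1/((538/49)/(-393/49) - 4542) = 1764 + 1/(-49/393*538/49 - 4542) = 1764 + 1/(-538/393 - 4542) = 1764 + 1/(-1785544/393) = 1764 - 393/1785544 = 3149699223/1785544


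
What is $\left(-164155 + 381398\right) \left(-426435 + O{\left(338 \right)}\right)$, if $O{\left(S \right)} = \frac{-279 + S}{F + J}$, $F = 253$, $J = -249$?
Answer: $- \frac{370547257483}{4} \approx -9.2637 \cdot 10^{10}$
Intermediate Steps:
$O{\left(S \right)} = - \frac{279}{4} + \frac{S}{4}$ ($O{\left(S \right)} = \frac{-279 + S}{253 - 249} = \frac{-279 + S}{4} = \left(-279 + S\right) \frac{1}{4} = - \frac{279}{4} + \frac{S}{4}$)
$\left(-164155 + 381398\right) \left(-426435 + O{\left(338 \right)}\right) = \left(-164155 + 381398\right) \left(-426435 + \left(- \frac{279}{4} + \frac{1}{4} \cdot 338\right)\right) = 217243 \left(-426435 + \left(- \frac{279}{4} + \frac{169}{2}\right)\right) = 217243 \left(-426435 + \frac{59}{4}\right) = 217243 \left(- \frac{1705681}{4}\right) = - \frac{370547257483}{4}$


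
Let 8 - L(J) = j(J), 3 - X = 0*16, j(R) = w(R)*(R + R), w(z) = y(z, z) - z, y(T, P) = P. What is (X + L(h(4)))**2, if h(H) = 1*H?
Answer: 121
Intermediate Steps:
h(H) = H
w(z) = 0 (w(z) = z - z = 0)
j(R) = 0 (j(R) = 0*(R + R) = 0*(2*R) = 0)
X = 3 (X = 3 - 0*16 = 3 - 1*0 = 3 + 0 = 3)
L(J) = 8 (L(J) = 8 - 1*0 = 8 + 0 = 8)
(X + L(h(4)))**2 = (3 + 8)**2 = 11**2 = 121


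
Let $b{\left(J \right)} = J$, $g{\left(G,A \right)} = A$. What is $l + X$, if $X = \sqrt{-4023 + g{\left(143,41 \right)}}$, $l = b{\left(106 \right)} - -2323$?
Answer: $2429 + i \sqrt{3982} \approx 2429.0 + 63.103 i$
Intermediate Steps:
$l = 2429$ ($l = 106 - -2323 = 106 + 2323 = 2429$)
$X = i \sqrt{3982}$ ($X = \sqrt{-4023 + 41} = \sqrt{-3982} = i \sqrt{3982} \approx 63.103 i$)
$l + X = 2429 + i \sqrt{3982}$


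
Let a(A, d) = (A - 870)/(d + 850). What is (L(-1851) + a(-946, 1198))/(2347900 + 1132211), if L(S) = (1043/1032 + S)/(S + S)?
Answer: -23655809/212730220664064 ≈ -1.1120e-7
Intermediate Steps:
L(S) = (1043/1032 + S)/(2*S) (L(S) = (1043*(1/1032) + S)/((2*S)) = (1043/1032 + S)*(1/(2*S)) = (1043/1032 + S)/(2*S))
a(A, d) = (-870 + A)/(850 + d)
(L(-1851) + a(-946, 1198))/(2347900 + 1132211) = ((1/2064)*(1043 + 1032*(-1851))/(-1851) + (-870 - 946)/(850 + 1198))/(2347900 + 1132211) = ((1/2064)*(-1/1851)*(1043 - 1910232) - 1816/2048)/3480111 = ((1/2064)*(-1/1851)*(-1909189) + (1/2048)*(-1816))*(1/3480111) = (1909189/3820464 - 227/256)*(1/3480111) = -23655809/61127424*1/3480111 = -23655809/212730220664064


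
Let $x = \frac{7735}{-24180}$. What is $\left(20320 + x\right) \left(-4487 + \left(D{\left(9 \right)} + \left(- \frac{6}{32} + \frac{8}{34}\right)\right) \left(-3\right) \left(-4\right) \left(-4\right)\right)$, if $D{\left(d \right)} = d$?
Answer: $- \frac{316197224351}{3162} \approx -9.9999 \cdot 10^{7}$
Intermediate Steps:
$x = - \frac{119}{372}$ ($x = 7735 \left(- \frac{1}{24180}\right) = - \frac{119}{372} \approx -0.31989$)
$\left(20320 + x\right) \left(-4487 + \left(D{\left(9 \right)} + \left(- \frac{6}{32} + \frac{8}{34}\right)\right) \left(-3\right) \left(-4\right) \left(-4\right)\right) = \left(20320 - \frac{119}{372}\right) \left(-4487 + \left(9 + \left(- \frac{6}{32} + \frac{8}{34}\right)\right) \left(-3\right) \left(-4\right) \left(-4\right)\right) = \frac{7558921 \left(-4487 + \left(9 + \left(\left(-6\right) \frac{1}{32} + 8 \cdot \frac{1}{34}\right)\right) 12 \left(-4\right)\right)}{372} = \frac{7558921 \left(-4487 + \left(9 + \left(- \frac{3}{16} + \frac{4}{17}\right)\right) \left(-48\right)\right)}{372} = \frac{7558921 \left(-4487 + \left(9 + \frac{13}{272}\right) \left(-48\right)\right)}{372} = \frac{7558921 \left(-4487 + \frac{2461}{272} \left(-48\right)\right)}{372} = \frac{7558921 \left(-4487 - \frac{7383}{17}\right)}{372} = \frac{7558921}{372} \left(- \frac{83662}{17}\right) = - \frac{316197224351}{3162}$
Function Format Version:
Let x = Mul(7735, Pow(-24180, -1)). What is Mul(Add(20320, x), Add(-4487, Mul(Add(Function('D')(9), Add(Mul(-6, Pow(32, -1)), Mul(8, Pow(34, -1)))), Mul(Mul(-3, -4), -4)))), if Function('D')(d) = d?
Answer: Rational(-316197224351, 3162) ≈ -9.9999e+7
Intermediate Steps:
x = Rational(-119, 372) (x = Mul(7735, Rational(-1, 24180)) = Rational(-119, 372) ≈ -0.31989)
Mul(Add(20320, x), Add(-4487, Mul(Add(Function('D')(9), Add(Mul(-6, Pow(32, -1)), Mul(8, Pow(34, -1)))), Mul(Mul(-3, -4), -4)))) = Mul(Add(20320, Rational(-119, 372)), Add(-4487, Mul(Add(9, Add(Mul(-6, Pow(32, -1)), Mul(8, Pow(34, -1)))), Mul(Mul(-3, -4), -4)))) = Mul(Rational(7558921, 372), Add(-4487, Mul(Add(9, Add(Mul(-6, Rational(1, 32)), Mul(8, Rational(1, 34)))), Mul(12, -4)))) = Mul(Rational(7558921, 372), Add(-4487, Mul(Add(9, Add(Rational(-3, 16), Rational(4, 17))), -48))) = Mul(Rational(7558921, 372), Add(-4487, Mul(Add(9, Rational(13, 272)), -48))) = Mul(Rational(7558921, 372), Add(-4487, Mul(Rational(2461, 272), -48))) = Mul(Rational(7558921, 372), Add(-4487, Rational(-7383, 17))) = Mul(Rational(7558921, 372), Rational(-83662, 17)) = Rational(-316197224351, 3162)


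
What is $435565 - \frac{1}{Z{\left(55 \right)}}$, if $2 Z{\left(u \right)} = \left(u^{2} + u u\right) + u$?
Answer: $\frac{2659124323}{6105} \approx 4.3557 \cdot 10^{5}$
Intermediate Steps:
$Z{\left(u \right)} = u^{2} + \frac{u}{2}$ ($Z{\left(u \right)} = \frac{\left(u^{2} + u u\right) + u}{2} = \frac{\left(u^{2} + u^{2}\right) + u}{2} = \frac{2 u^{2} + u}{2} = \frac{u + 2 u^{2}}{2} = u^{2} + \frac{u}{2}$)
$435565 - \frac{1}{Z{\left(55 \right)}} = 435565 - \frac{1}{55 \left(\frac{1}{2} + 55\right)} = 435565 - \frac{1}{55 \cdot \frac{111}{2}} = 435565 - \frac{1}{\frac{6105}{2}} = 435565 - \frac{2}{6105} = \frac{2659124323}{6105}$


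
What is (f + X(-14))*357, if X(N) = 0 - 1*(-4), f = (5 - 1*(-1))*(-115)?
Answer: -244902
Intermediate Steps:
f = -690 (f = (5 + 1)*(-115) = 6*(-115) = -690)
X(N) = 4 (X(N) = 0 + 4 = 4)
(f + X(-14))*357 = (-690 + 4)*357 = -686*357 = -244902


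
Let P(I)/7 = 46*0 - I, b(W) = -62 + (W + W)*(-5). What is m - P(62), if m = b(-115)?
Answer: 1522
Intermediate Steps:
b(W) = -62 - 10*W (b(W) = -62 + (2*W)*(-5) = -62 - 10*W)
m = 1088 (m = -62 - 10*(-115) = -62 + 1150 = 1088)
P(I) = -7*I (P(I) = 7*(46*0 - I) = 7*(0 - I) = 7*(-I) = -7*I)
m - P(62) = 1088 - (-7)*62 = 1088 - 1*(-434) = 1088 + 434 = 1522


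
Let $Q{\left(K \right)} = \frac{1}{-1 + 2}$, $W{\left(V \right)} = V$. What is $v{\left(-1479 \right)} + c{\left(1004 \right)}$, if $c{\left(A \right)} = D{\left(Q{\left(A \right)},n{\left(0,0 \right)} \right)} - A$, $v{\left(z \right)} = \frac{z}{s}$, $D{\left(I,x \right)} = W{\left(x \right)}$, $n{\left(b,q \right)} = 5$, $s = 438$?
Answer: $- \frac{146347}{146} \approx -1002.4$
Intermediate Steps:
$Q{\left(K \right)} = 1$ ($Q{\left(K \right)} = 1^{-1} = 1$)
$D{\left(I,x \right)} = x$
$v{\left(z \right)} = \frac{z}{438}$
$c{\left(A \right)} = 5 - A$
$v{\left(-1479 \right)} + c{\left(1004 \right)} = \frac{1}{438} \left(-1479\right) + \left(5 - 1004\right) = - \frac{493}{146} + \left(5 - 1004\right) = - \frac{493}{146} - 999 = - \frac{146347}{146}$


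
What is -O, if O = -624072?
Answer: 624072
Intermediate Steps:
-O = -1*(-624072) = 624072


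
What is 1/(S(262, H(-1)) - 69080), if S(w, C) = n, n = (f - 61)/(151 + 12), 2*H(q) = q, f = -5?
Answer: -163/11260106 ≈ -1.4476e-5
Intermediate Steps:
H(q) = q/2
n = -66/163 (n = (-5 - 61)/(151 + 12) = -66/163 ≈ -0.40491)
S(w, C) = -66/163
1/(S(262, H(-1)) - 69080) = 1/(-66/163 - 69080) = 1/(-11260106/163) = -163/11260106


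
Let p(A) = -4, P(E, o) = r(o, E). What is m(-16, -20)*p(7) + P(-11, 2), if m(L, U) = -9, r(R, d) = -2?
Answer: 34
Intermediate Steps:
P(E, o) = -2
m(-16, -20)*p(7) + P(-11, 2) = -9*(-4) - 2 = 36 - 2 = 34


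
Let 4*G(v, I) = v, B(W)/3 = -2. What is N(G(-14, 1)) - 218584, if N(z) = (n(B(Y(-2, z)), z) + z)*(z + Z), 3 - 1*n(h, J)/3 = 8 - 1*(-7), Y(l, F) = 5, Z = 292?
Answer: -919919/4 ≈ -2.2998e+5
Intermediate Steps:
B(W) = -6 (B(W) = 3*(-2) = -6)
n(h, J) = -36 (n(h, J) = 9 - 3*(8 - 1*(-7)) = 9 - 3*(8 + 7) = 9 - 3*15 = 9 - 45 = -36)
G(v, I) = v/4
N(z) = (-36 + z)*(292 + z) (N(z) = (-36 + z)*(z + 292) = (-36 + z)*(292 + z))
N(G(-14, 1)) - 218584 = (-10512 + ((1/4)*(-14))**2 + 256*((1/4)*(-14))) - 218584 = (-10512 + (-7/2)**2 + 256*(-7/2)) - 218584 = (-10512 + 49/4 - 896) - 218584 = -45583/4 - 218584 = -919919/4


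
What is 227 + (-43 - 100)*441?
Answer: -62836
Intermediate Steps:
227 + (-43 - 100)*441 = 227 - 143*441 = 227 - 63063 = -62836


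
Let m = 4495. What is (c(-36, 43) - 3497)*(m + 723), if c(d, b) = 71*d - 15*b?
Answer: -34950164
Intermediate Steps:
c(d, b) = -15*b + 71*d
(c(-36, 43) - 3497)*(m + 723) = ((-15*43 + 71*(-36)) - 3497)*(4495 + 723) = ((-645 - 2556) - 3497)*5218 = (-3201 - 3497)*5218 = -6698*5218 = -34950164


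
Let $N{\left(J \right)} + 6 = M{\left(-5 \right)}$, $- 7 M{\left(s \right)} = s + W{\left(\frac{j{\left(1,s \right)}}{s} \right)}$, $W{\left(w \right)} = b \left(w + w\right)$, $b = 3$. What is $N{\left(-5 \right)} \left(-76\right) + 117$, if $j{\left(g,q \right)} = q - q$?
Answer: $\frac{3631}{7} \approx 518.71$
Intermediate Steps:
$j{\left(g,q \right)} = 0$
$W{\left(w \right)} = 6 w$ ($W{\left(w \right)} = 3 \left(w + w\right) = 3 \cdot 2 w = 6 w$)
$M{\left(s \right)} = - \frac{s}{7}$ ($M{\left(s \right)} = - \frac{s + 6 \frac{0}{s}}{7} = - \frac{s + 6 \cdot 0}{7} = - \frac{s + 0}{7} = - \frac{s}{7}$)
$N{\left(J \right)} = - \frac{37}{7}$ ($N{\left(J \right)} = -6 - - \frac{5}{7} = -6 + \frac{5}{7} = - \frac{37}{7}$)
$N{\left(-5 \right)} \left(-76\right) + 117 = \left(- \frac{37}{7}\right) \left(-76\right) + 117 = \frac{2812}{7} + 117 = \frac{3631}{7}$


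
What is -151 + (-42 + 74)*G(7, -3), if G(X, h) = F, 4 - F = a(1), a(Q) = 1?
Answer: -55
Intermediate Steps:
F = 3 (F = 4 - 1*1 = 4 - 1 = 3)
G(X, h) = 3
-151 + (-42 + 74)*G(7, -3) = -151 + (-42 + 74)*3 = -151 + 32*3 = -151 + 96 = -55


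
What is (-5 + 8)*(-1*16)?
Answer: -48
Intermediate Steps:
(-5 + 8)*(-1*16) = 3*(-16) = -48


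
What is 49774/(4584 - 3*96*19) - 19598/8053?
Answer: -209116523/3575532 ≈ -58.485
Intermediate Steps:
49774/(4584 - 3*96*19) - 19598/8053 = 49774/(4584 - 3*1824) - 19598*1/8053 = 49774/(4584 - 1*5472) - 19598/8053 = 49774/(4584 - 5472) - 19598/8053 = 49774/(-888) - 19598/8053 = 49774*(-1/888) - 19598/8053 = -24887/444 - 19598/8053 = -209116523/3575532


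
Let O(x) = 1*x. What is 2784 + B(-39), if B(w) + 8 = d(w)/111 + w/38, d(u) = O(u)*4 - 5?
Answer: 11698721/4218 ≈ 2773.5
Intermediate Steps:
O(x) = x
d(u) = -5 + 4*u (d(u) = u*4 - 5 = 4*u - 5 = -5 + 4*u)
B(w) = -893/111 + 263*w/4218 (B(w) = -8 + ((-5 + 4*w)/111 + w/38) = -8 + ((-5 + 4*w)*(1/111) + w*(1/38)) = -8 + ((-5/111 + 4*w/111) + w/38) = -8 + (-5/111 + 263*w/4218) = -893/111 + 263*w/4218)
2784 + B(-39) = 2784 + (-893/111 + (263/4218)*(-39)) = 2784 + (-893/111 - 3419/1406) = 2784 - 44191/4218 = 11698721/4218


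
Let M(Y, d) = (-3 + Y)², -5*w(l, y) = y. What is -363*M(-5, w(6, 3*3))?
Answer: -23232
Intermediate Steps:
w(l, y) = -y/5
-363*M(-5, w(6, 3*3)) = -363*(-3 - 5)² = -363*(-8)² = -363*64 = -23232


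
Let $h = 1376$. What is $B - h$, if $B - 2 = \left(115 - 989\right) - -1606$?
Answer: $-642$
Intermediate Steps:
$B = 734$ ($B = 2 + \left(\left(115 - 989\right) - -1606\right) = 2 + \left(\left(115 - 989\right) + 1606\right) = 2 + \left(-874 + 1606\right) = 2 + 732 = 734$)
$B - h = 734 - 1376 = -642$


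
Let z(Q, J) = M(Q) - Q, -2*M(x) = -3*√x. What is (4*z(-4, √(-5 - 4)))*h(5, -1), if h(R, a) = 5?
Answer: 80 + 60*I ≈ 80.0 + 60.0*I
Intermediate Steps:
M(x) = 3*√x/2 (M(x) = -(-3)*√x/2 = 3*√x/2)
z(Q, J) = -Q + 3*√Q/2 (z(Q, J) = 3*√Q/2 - Q = -Q + 3*√Q/2)
(4*z(-4, √(-5 - 4)))*h(5, -1) = (4*(-1*(-4) + 3*√(-4)/2))*5 = (4*(4 + 3*(2*I)/2))*5 = (4*(4 + 3*I))*5 = (16 + 12*I)*5 = 80 + 60*I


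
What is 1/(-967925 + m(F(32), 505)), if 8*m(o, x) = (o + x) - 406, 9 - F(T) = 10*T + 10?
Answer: -4/3871811 ≈ -1.0331e-6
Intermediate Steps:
F(T) = -1 - 10*T (F(T) = 9 - (10*T + 10) = 9 - (10 + 10*T) = 9 + (-10 - 10*T) = -1 - 10*T)
m(o, x) = -203/4 + o/8 + x/8 (m(o, x) = ((o + x) - 406)/8 = (-406 + o + x)/8 = -203/4 + o/8 + x/8)
1/(-967925 + m(F(32), 505)) = 1/(-967925 + (-203/4 + (-1 - 10*32)/8 + (⅛)*505)) = 1/(-967925 + (-203/4 + (-1 - 320)/8 + 505/8)) = 1/(-967925 + (-203/4 + (⅛)*(-321) + 505/8)) = 1/(-967925 + (-203/4 - 321/8 + 505/8)) = 1/(-967925 - 111/4) = 1/(-3871811/4) = -4/3871811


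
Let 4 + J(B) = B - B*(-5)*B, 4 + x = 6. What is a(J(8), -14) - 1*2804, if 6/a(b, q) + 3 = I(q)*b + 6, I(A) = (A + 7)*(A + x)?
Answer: -25440690/9073 ≈ -2804.0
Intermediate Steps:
x = 2 (x = -4 + 6 = 2)
I(A) = (2 + A)*(7 + A) (I(A) = (A + 7)*(A + 2) = (7 + A)*(2 + A) = (2 + A)*(7 + A))
J(B) = -4 + B + 5*B² (J(B) = -4 + (B - B*(-5)*B) = -4 + (B - (-5*B)*B) = -4 + (B - (-5)*B²) = -4 + (B + 5*B²) = -4 + B + 5*B²)
a(b, q) = 6/(3 + b*(14 + q² + 9*q)) (a(b, q) = 6/(-3 + ((14 + q² + 9*q)*b + 6)) = 6/(-3 + (b*(14 + q² + 9*q) + 6)) = 6/(-3 + (6 + b*(14 + q² + 9*q))) = 6/(3 + b*(14 + q² + 9*q)))
a(J(8), -14) - 1*2804 = 6/(3 + (-4 + 8 + 5*8²)*(14 + (-14)² + 9*(-14))) - 1*2804 = 6/(3 + (-4 + 8 + 5*64)*(14 + 196 - 126)) - 2804 = 6/(3 + (-4 + 8 + 320)*84) - 2804 = 6/(3 + 324*84) - 2804 = 6/(3 + 27216) - 2804 = 6/27219 - 2804 = 6*(1/27219) - 2804 = 2/9073 - 2804 = -25440690/9073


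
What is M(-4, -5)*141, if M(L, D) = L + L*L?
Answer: 1692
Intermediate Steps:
M(L, D) = L + L**2
M(-4, -5)*141 = -4*(1 - 4)*141 = -4*(-3)*141 = 12*141 = 1692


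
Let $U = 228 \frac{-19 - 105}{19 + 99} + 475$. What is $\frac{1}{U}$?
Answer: $\frac{59}{13889} \approx 0.004248$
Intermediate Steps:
$U = \frac{13889}{59}$ ($U = 228 \left(- \frac{124}{118}\right) + 475 = 228 \left(\left(-124\right) \frac{1}{118}\right) + 475 = 228 \left(- \frac{62}{59}\right) + 475 = - \frac{14136}{59} + 475 = \frac{13889}{59} \approx 235.41$)
$\frac{1}{U} = \frac{1}{\frac{13889}{59}} = \frac{59}{13889}$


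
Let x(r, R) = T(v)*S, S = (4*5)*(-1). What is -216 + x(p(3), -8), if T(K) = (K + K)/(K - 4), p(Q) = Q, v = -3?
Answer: -1632/7 ≈ -233.14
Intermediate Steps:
S = -20 (S = 20*(-1) = -20)
T(K) = 2*K/(-4 + K) (T(K) = (2*K)/(-4 + K) = 2*K/(-4 + K))
x(r, R) = -120/7 (x(r, R) = (2*(-3)/(-4 - 3))*(-20) = (2*(-3)/(-7))*(-20) = (2*(-3)*(-⅐))*(-20) = (6/7)*(-20) = -120/7)
-216 + x(p(3), -8) = -216 - 120/7 = -1632/7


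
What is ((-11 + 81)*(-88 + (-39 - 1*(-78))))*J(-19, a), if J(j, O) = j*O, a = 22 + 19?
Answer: 2671970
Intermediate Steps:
a = 41
J(j, O) = O*j
((-11 + 81)*(-88 + (-39 - 1*(-78))))*J(-19, a) = ((-11 + 81)*(-88 + (-39 - 1*(-78))))*(41*(-19)) = (70*(-88 + (-39 + 78)))*(-779) = (70*(-88 + 39))*(-779) = (70*(-49))*(-779) = -3430*(-779) = 2671970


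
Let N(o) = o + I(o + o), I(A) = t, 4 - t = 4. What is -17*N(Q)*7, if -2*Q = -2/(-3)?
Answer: 119/3 ≈ 39.667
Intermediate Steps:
t = 0 (t = 4 - 1*4 = 4 - 4 = 0)
I(A) = 0
Q = -1/3 (Q = -(-1)/(-3) = -(-1)*(-1)/3 = -1/2*2/3 = -1/3 ≈ -0.33333)
N(o) = o (N(o) = o + 0 = o)
-17*N(Q)*7 = -17*(-1/3)*7 = (17/3)*7 = 119/3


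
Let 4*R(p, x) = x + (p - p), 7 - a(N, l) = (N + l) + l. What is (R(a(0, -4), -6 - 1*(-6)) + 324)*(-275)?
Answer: -89100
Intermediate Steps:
a(N, l) = 7 - N - 2*l (a(N, l) = 7 - ((N + l) + l) = 7 - (N + 2*l) = 7 + (-N - 2*l) = 7 - N - 2*l)
R(p, x) = x/4 (R(p, x) = (x + (p - p))/4 = (x + 0)/4 = x/4)
(R(a(0, -4), -6 - 1*(-6)) + 324)*(-275) = ((-6 - 1*(-6))/4 + 324)*(-275) = ((-6 + 6)/4 + 324)*(-275) = ((1/4)*0 + 324)*(-275) = (0 + 324)*(-275) = 324*(-275) = -89100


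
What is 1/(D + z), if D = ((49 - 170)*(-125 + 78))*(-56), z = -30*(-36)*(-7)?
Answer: -1/326032 ≈ -3.0672e-6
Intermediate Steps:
z = -7560 (z = 1080*(-7) = -7560)
D = -318472 (D = -121*(-47)*(-56) = 5687*(-56) = -318472)
1/(D + z) = 1/(-318472 - 7560) = 1/(-326032) = -1/326032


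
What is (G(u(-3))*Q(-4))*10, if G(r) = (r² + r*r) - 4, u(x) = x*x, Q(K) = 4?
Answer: 6320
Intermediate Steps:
u(x) = x²
G(r) = -4 + 2*r² (G(r) = (r² + r²) - 4 = 2*r² - 4 = -4 + 2*r²)
(G(u(-3))*Q(-4))*10 = ((-4 + 2*((-3)²)²)*4)*10 = ((-4 + 2*9²)*4)*10 = ((-4 + 2*81)*4)*10 = ((-4 + 162)*4)*10 = (158*4)*10 = 632*10 = 6320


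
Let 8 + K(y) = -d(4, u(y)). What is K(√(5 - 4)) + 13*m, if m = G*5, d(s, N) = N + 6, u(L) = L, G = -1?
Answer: -80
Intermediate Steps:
d(s, N) = 6 + N
K(y) = -14 - y (K(y) = -8 - (6 + y) = -8 + (-6 - y) = -14 - y)
m = -5 (m = -1*5 = -5)
K(√(5 - 4)) + 13*m = (-14 - √(5 - 4)) + 13*(-5) = (-14 - √1) - 65 = (-14 - 1*1) - 65 = (-14 - 1) - 65 = -15 - 65 = -80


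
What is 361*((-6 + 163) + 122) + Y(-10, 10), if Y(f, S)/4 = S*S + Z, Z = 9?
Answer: 101155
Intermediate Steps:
Y(f, S) = 36 + 4*S² (Y(f, S) = 4*(S*S + 9) = 4*(S² + 9) = 4*(9 + S²) = 36 + 4*S²)
361*((-6 + 163) + 122) + Y(-10, 10) = 361*((-6 + 163) + 122) + (36 + 4*10²) = 361*(157 + 122) + (36 + 4*100) = 361*279 + (36 + 400) = 100719 + 436 = 101155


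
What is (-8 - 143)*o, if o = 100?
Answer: -15100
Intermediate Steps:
(-8 - 143)*o = (-8 - 143)*100 = -151*100 = -15100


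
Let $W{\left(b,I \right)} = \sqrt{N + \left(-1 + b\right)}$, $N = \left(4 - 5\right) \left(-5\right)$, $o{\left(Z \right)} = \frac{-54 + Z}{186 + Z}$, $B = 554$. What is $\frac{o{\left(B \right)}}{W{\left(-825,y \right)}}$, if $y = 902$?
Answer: $- \frac{25 i \sqrt{821}}{30377} \approx - 0.023581 i$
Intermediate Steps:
$o{\left(Z \right)} = \frac{-54 + Z}{186 + Z}$
$N = 5$ ($N = \left(-1\right) \left(-5\right) = 5$)
$W{\left(b,I \right)} = \sqrt{4 + b}$ ($W{\left(b,I \right)} = \sqrt{5 + \left(-1 + b\right)} = \sqrt{4 + b}$)
$\frac{o{\left(B \right)}}{W{\left(-825,y \right)}} = \frac{\frac{1}{186 + 554} \left(-54 + 554\right)}{\sqrt{4 - 825}} = \frac{\frac{1}{740} \cdot 500}{\sqrt{-821}} = \frac{\frac{1}{740} \cdot 500}{i \sqrt{821}} = \frac{25 \left(- \frac{i \sqrt{821}}{821}\right)}{37} = - \frac{25 i \sqrt{821}}{30377}$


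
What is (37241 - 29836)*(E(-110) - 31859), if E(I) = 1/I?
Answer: -5190151171/22 ≈ -2.3592e+8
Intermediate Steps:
(37241 - 29836)*(E(-110) - 31859) = (37241 - 29836)*(1/(-110) - 31859) = 7405*(-1/110 - 31859) = 7405*(-3504491/110) = -5190151171/22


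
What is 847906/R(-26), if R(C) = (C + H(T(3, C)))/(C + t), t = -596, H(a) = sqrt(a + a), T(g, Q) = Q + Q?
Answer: 263698766/15 + 263698766*I*sqrt(26)/195 ≈ 1.758e+7 + 6.8954e+6*I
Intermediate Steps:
T(g, Q) = 2*Q
H(a) = sqrt(2)*sqrt(a) (H(a) = sqrt(2*a) = sqrt(2)*sqrt(a))
R(C) = (C + 2*sqrt(C))/(-596 + C) (R(C) = (C + sqrt(2)*sqrt(2*C))/(C - 596) = (C + sqrt(2)*(sqrt(2)*sqrt(C)))/(-596 + C) = (C + 2*sqrt(C))/(-596 + C))
847906/R(-26) = 847906/(((-26 + 2*sqrt(-26))/(-596 - 26))) = 847906/(((-26 + 2*(I*sqrt(26)))/(-622))) = 847906/((-(-26 + 2*I*sqrt(26))/622)) = 847906/(13/311 - I*sqrt(26)/311)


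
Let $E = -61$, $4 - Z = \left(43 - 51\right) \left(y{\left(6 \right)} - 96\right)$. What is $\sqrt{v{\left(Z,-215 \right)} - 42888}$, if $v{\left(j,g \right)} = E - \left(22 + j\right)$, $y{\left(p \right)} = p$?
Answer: $3 i \sqrt{4695} \approx 205.56 i$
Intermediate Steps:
$Z = -716$ ($Z = 4 - \left(43 - 51\right) \left(6 - 96\right) = 4 - \left(-8\right) \left(-90\right) = 4 - 720 = -716$)
$v{\left(j,g \right)} = -83 - j$ ($v{\left(j,g \right)} = -61 - \left(22 + j\right) = -83 - j$)
$\sqrt{v{\left(Z,-215 \right)} - 42888} = \sqrt{\left(-83 - -716\right) - 42888} = \sqrt{\left(-83 + 716\right) - 42888} = \sqrt{633 - 42888} = \sqrt{-42255} = 3 i \sqrt{4695}$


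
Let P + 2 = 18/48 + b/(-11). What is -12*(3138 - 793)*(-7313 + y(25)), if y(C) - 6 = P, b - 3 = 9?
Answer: 4525298925/22 ≈ 2.0570e+8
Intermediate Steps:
b = 12 (b = 3 + 9 = 12)
P = -239/88 (P = -2 + (18/48 + 12/(-11)) = -2 + (18*(1/48) + 12*(-1/11)) = -2 + (3/8 - 12/11) = -2 - 63/88 = -239/88 ≈ -2.7159)
y(C) = 289/88 (y(C) = 6 - 239/88 = 289/88)
-12*(3138 - 793)*(-7313 + y(25)) = -12*(3138 - 793)*(-7313 + 289/88) = -28140*(-643255)/88 = -12*(-1508432975/88) = 4525298925/22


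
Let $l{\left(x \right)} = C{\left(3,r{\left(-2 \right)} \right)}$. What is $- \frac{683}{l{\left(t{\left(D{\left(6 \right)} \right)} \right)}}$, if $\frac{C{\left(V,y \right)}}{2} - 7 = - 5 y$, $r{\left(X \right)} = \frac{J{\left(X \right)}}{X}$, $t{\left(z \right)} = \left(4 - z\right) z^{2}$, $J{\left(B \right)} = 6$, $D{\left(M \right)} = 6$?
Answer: $- \frac{683}{44} \approx -15.523$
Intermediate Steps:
$t{\left(z \right)} = z^{2} \left(4 - z\right)$
$r{\left(X \right)} = \frac{6}{X}$
$C{\left(V,y \right)} = 14 - 10 y$ ($C{\left(V,y \right)} = 14 + 2 \left(- 5 y\right) = 14 - 10 y$)
$l{\left(x \right)} = 44$ ($l{\left(x \right)} = 14 - 10 \frac{6}{-2} = 14 - 10 \cdot 6 \left(- \frac{1}{2}\right) = 14 - -30 = 14 + 30 = 44$)
$- \frac{683}{l{\left(t{\left(D{\left(6 \right)} \right)} \right)}} = - \frac{683}{44}$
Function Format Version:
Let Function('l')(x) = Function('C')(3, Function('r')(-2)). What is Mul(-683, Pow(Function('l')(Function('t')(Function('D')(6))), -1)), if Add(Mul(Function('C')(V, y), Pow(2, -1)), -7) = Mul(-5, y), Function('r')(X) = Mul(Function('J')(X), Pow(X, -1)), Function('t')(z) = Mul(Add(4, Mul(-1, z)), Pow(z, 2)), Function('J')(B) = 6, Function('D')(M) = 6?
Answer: Rational(-683, 44) ≈ -15.523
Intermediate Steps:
Function('t')(z) = Mul(Pow(z, 2), Add(4, Mul(-1, z)))
Function('r')(X) = Mul(6, Pow(X, -1))
Function('C')(V, y) = Add(14, Mul(-10, y)) (Function('C')(V, y) = Add(14, Mul(2, Mul(-5, y))) = Add(14, Mul(-10, y)))
Function('l')(x) = 44 (Function('l')(x) = Add(14, Mul(-10, Mul(6, Pow(-2, -1)))) = Add(14, Mul(-10, Mul(6, Rational(-1, 2)))) = Add(14, Mul(-10, -3)) = Add(14, 30) = 44)
Mul(-683, Pow(Function('l')(Function('t')(Function('D')(6))), -1)) = Mul(-683, Pow(44, -1)) = Mul(-683, Rational(1, 44)) = Rational(-683, 44)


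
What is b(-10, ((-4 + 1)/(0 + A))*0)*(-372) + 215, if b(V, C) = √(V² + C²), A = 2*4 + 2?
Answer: -3505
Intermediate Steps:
A = 10 (A = 8 + 2 = 10)
b(V, C) = √(C² + V²)
b(-10, ((-4 + 1)/(0 + A))*0)*(-372) + 215 = √((((-4 + 1)/(0 + 10))*0)² + (-10)²)*(-372) + 215 = √((-3/10*0)² + 100)*(-372) + 215 = √(0² + 100)*(-372) + 215 = √(0 + 100)*(-372) + 215 = √100*(-372) + 215 = 10*(-372) + 215 = -3720 + 215 = -3505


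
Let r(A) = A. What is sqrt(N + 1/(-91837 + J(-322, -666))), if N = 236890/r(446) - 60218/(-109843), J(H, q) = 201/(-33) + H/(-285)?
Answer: 79*sqrt(1059394213655942902600605824701)/3526354318044986 ≈ 23.058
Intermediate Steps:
J(H, q) = -67/11 - H/285 (J(H, q) = 201*(-1/33) + H*(-1/285) = -67/11 - H/285)
N = 13023782749/24494989 (N = 236890/446 - 60218/(-109843) = 236890*(1/446) - 60218*(-1/109843) = 118445/223 + 60218/109843 = 13023782749/24494989 ≈ 531.69)
sqrt(N + 1/(-91837 + J(-322, -666))) = sqrt(13023782749/24494989 + 1/(-91837 + (-67/11 - 1/285*(-322)))) = sqrt(13023782749/24494989 + 1/(-91837 + (-67/11 + 322/285))) = sqrt(13023782749/24494989 + 1/(-91837 - 15553/3135)) = sqrt(13023782749/24494989 + 1/(-287924548/3135)) = sqrt(13023782749/24494989 - 3135/287924548) = sqrt(3749866684464231937/7052708636089972) = 79*sqrt(1059394213655942902600605824701)/3526354318044986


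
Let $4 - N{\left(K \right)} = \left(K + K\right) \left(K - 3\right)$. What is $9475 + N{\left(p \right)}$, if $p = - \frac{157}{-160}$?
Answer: $\frac{121381911}{12800} \approx 9483.0$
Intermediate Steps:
$p = \frac{157}{160}$ ($p = \left(-157\right) \left(- \frac{1}{160}\right) = \frac{157}{160} \approx 0.98125$)
$N{\left(K \right)} = 4 - 2 K \left(-3 + K\right)$ ($N{\left(K \right)} = 4 - \left(K + K\right) \left(K - 3\right) = 4 - 2 K \left(-3 + K\right)$)
$9475 + N{\left(p \right)} = 9475 + \left(4 - 2 \left(\frac{157}{160}\right)^{2} + 6 \cdot \frac{157}{160}\right) = 9475 + \left(4 - \frac{24649}{12800} + \frac{471}{80}\right) = 9475 + \frac{101911}{12800} = \frac{121381911}{12800}$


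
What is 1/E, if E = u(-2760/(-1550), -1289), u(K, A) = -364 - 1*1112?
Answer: -1/1476 ≈ -0.00067751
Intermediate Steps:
u(K, A) = -1476 (u(K, A) = -364 - 1112 = -1476)
E = -1476
1/E = 1/(-1476) = -1/1476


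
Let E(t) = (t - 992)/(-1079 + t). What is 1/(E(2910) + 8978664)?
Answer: 1831/16439935702 ≈ 1.1138e-7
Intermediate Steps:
E(t) = (-992 + t)/(-1079 + t)
1/(E(2910) + 8978664) = 1/((-992 + 2910)/(-1079 + 2910) + 8978664) = 1/(1918/1831 + 8978664) = 1/(16439935702/1831) = 1831/16439935702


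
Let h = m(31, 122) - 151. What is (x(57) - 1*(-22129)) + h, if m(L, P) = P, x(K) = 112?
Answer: 22212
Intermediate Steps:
h = -29 (h = 122 - 151 = -29)
(x(57) - 1*(-22129)) + h = (112 - 1*(-22129)) - 29 = (112 + 22129) - 29 = 22241 - 29 = 22212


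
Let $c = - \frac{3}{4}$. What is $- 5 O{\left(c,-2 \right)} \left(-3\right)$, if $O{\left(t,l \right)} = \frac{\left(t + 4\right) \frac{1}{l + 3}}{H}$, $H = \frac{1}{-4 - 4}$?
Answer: $-390$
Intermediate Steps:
$c = - \frac{3}{4}$ ($c = \left(-3\right) \frac{1}{4} = - \frac{3}{4} \approx -0.75$)
$H = - \frac{1}{8}$ ($H = \frac{1}{-8} = - \frac{1}{8} \approx -0.125$)
$O{\left(t,l \right)} = - \frac{8 \left(4 + t\right)}{3 + l}$ ($O{\left(t,l \right)} = \frac{\left(t + 4\right) \frac{1}{l + 3}}{- \frac{1}{8}} = \frac{4 + t}{3 + l} \left(-8\right) = - \frac{8 \left(4 + t\right)}{3 + l}$)
$- 5 O{\left(c,-2 \right)} \left(-3\right) = - 5 \frac{8 \left(-4 - - \frac{3}{4}\right)}{3 - 2} \left(-3\right) = - 5 \frac{8 \left(-4 + \frac{3}{4}\right)}{1} \left(-3\right) = - 5 \cdot 8 \cdot 1 \left(- \frac{13}{4}\right) \left(-3\right) = \left(-5\right) \left(-26\right) \left(-3\right) = 130 \left(-3\right) = -390$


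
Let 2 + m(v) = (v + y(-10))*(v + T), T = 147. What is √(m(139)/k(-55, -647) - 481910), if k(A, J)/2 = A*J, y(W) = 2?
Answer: 2*I*√152559542171245/35585 ≈ 694.2*I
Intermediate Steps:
m(v) = -2 + (2 + v)*(147 + v) (m(v) = -2 + (v + 2)*(v + 147) = -2 + (2 + v)*(147 + v))
k(A, J) = 2*A*J (k(A, J) = 2*(A*J) = 2*A*J)
√(m(139)/k(-55, -647) - 481910) = √((292 + 139² + 149*139)/((2*(-55)*(-647))) - 481910) = √((292 + 19321 + 20711)/71170 - 481910) = √(40324*(1/71170) - 481910) = √(20162/35585 - 481910) = √(-17148747188/35585) = 2*I*√152559542171245/35585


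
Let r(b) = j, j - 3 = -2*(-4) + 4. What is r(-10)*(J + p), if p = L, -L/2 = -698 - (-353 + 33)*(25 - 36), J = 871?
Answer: 139605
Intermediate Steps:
j = 15 (j = 3 + (-2*(-4) + 4) = 3 + (8 + 4) = 3 + 12 = 15)
L = 8436 (L = -2*(-698 - (-353 + 33)*(25 - 36)) = -2*(-698 - (-320)*(-11)) = -2*(-698 - 1*3520) = -2*(-698 - 3520) = -2*(-4218) = 8436)
r(b) = 15
p = 8436
r(-10)*(J + p) = 15*(871 + 8436) = 15*9307 = 139605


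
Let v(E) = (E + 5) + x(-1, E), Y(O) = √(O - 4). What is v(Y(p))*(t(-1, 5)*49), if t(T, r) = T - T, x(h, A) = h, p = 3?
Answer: 0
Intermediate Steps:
Y(O) = √(-4 + O)
t(T, r) = 0
v(E) = 4 + E (v(E) = (E + 5) - 1 = (5 + E) - 1 = 4 + E)
v(Y(p))*(t(-1, 5)*49) = (4 + √(-4 + 3))*(0*49) = (4 + √(-1))*0 = (4 + I)*0 = 0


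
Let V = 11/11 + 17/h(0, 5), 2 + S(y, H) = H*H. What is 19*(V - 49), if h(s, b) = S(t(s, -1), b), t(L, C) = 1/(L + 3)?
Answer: -20653/23 ≈ -897.96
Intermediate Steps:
t(L, C) = 1/(3 + L)
S(y, H) = -2 + H² (S(y, H) = -2 + H*H = -2 + H²)
h(s, b) = -2 + b²
V = 40/23 (V = 11/11 + 17/(-2 + 5²) = 11*(1/11) + 17/(-2 + 25) = 1 + 17/23 = 40/23 ≈ 1.7391)
19*(V - 49) = 19*(40/23 - 49) = 19*(-1087/23) = -20653/23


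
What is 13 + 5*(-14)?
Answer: -57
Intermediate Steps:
13 + 5*(-14) = 13 - 70 = -57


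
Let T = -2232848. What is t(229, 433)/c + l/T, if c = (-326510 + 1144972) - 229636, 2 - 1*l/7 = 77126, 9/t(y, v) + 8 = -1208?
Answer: 24159510681591/99921680690048 ≈ 0.24178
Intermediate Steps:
t(y, v) = -9/1216 (t(y, v) = 9/(-8 - 1208) = 9/(-1216) = 9*(-1/1216) = -9/1216)
l = -539868 (l = 14 - 7*77126 = 14 - 539882 = -539868)
c = 588826 (c = 818462 - 229636 = 588826)
t(229, 433)/c + l/T = -9/1216/588826 - 539868/(-2232848) = -9/1216*1/588826 - 539868*(-1/2232848) = -9/716012416 + 134967/558212 = 24159510681591/99921680690048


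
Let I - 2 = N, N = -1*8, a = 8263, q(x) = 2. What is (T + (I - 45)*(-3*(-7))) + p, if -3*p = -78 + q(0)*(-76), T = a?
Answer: 21806/3 ≈ 7268.7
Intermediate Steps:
N = -8
I = -6 (I = 2 - 8 = -6)
T = 8263
p = 230/3 (p = -(-78 + 2*(-76))/3 = -(-78 - 152)/3 = -1/3*(-230) = 230/3 ≈ 76.667)
(T + (I - 45)*(-3*(-7))) + p = (8263 + (-6 - 45)*(-3*(-7))) + 230/3 = (8263 - 51*21) + 230/3 = (8263 - 1071) + 230/3 = 7192 + 230/3 = 21806/3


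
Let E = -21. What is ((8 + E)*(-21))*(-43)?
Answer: -11739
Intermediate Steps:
((8 + E)*(-21))*(-43) = ((8 - 21)*(-21))*(-43) = -13*(-21)*(-43) = 273*(-43) = -11739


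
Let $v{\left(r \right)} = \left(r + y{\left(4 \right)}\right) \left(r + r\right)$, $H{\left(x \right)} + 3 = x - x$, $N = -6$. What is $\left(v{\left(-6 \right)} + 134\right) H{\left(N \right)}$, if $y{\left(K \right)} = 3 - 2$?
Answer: $-582$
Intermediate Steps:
$H{\left(x \right)} = -3$ ($H{\left(x \right)} = -3 + \left(x - x\right) = -3 + 0 = -3$)
$y{\left(K \right)} = 1$
$v{\left(r \right)} = 2 r \left(1 + r\right)$ ($v{\left(r \right)} = \left(r + 1\right) \left(r + r\right) = \left(1 + r\right) 2 r = 2 r \left(1 + r\right)$)
$\left(v{\left(-6 \right)} + 134\right) H{\left(N \right)} = \left(2 \left(-6\right) \left(1 - 6\right) + 134\right) \left(-3\right) = \left(2 \left(-6\right) \left(-5\right) + 134\right) \left(-3\right) = \left(60 + 134\right) \left(-3\right) = 194 \left(-3\right) = -582$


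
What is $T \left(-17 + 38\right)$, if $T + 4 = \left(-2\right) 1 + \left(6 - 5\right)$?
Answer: $-105$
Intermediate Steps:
$T = -5$ ($T = -4 + \left(\left(-2\right) 1 + \left(6 - 5\right)\right) = -4 + \left(-2 + \left(6 - 5\right)\right) = -4 + \left(-2 + 1\right) = -4 - 1 = -5$)
$T \left(-17 + 38\right) = - 5 \left(-17 + 38\right) = \left(-5\right) 21 = -105$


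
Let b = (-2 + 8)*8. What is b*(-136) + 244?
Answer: -6284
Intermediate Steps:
b = 48 (b = 6*8 = 48)
b*(-136) + 244 = 48*(-136) + 244 = -6528 + 244 = -6284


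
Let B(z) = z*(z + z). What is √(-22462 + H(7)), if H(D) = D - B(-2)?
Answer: I*√22463 ≈ 149.88*I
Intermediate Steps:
B(z) = 2*z² (B(z) = z*(2*z) = 2*z²)
H(D) = -8 + D (H(D) = D - 2*(-2)² = D - 2*4 = D - 1*8 = D - 8 = -8 + D)
√(-22462 + H(7)) = √(-22462 + (-8 + 7)) = √(-22462 - 1) = √(-22463) = I*√22463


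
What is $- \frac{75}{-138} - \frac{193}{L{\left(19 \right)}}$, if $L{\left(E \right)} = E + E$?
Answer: $- \frac{1982}{437} \approx -4.5355$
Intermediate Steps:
$L{\left(E \right)} = 2 E$
$- \frac{75}{-138} - \frac{193}{L{\left(19 \right)}} = - \frac{75}{-138} - \frac{193}{2 \cdot 19} = \left(-75\right) \left(- \frac{1}{138}\right) - \frac{193}{38} = \frac{25}{46} - \frac{193}{38} = - \frac{1982}{437}$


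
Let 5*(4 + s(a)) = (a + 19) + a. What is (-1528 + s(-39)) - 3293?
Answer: -24184/5 ≈ -4836.8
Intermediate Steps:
s(a) = -⅕ + 2*a/5 (s(a) = -4 + ((a + 19) + a)/5 = -4 + ((19 + a) + a)/5 = -4 + (19 + 2*a)/5 = -4 + (19/5 + 2*a/5) = -⅕ + 2*a/5)
(-1528 + s(-39)) - 3293 = (-1528 + (-⅕ + (⅖)*(-39))) - 3293 = (-1528 + (-⅕ - 78/5)) - 3293 = (-1528 - 79/5) - 3293 = -7719/5 - 3293 = -24184/5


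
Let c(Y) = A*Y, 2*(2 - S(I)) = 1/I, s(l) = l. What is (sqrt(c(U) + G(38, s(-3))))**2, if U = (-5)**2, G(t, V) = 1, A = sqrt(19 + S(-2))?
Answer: 1 + 25*sqrt(85)/2 ≈ 116.24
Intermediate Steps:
S(I) = 2 - 1/(2*I)
A = sqrt(85)/2 (A = sqrt(19 + (2 - 1/2/(-2))) = sqrt(19 + (2 - 1/2*(-1/2))) = sqrt(19 + (2 + 1/4)) = sqrt(19 + 9/4) = sqrt(85/4) = sqrt(85)/2 ≈ 4.6098)
U = 25
c(Y) = Y*sqrt(85)/2 (c(Y) = (sqrt(85)/2)*Y = Y*sqrt(85)/2)
(sqrt(c(U) + G(38, s(-3))))**2 = (sqrt((1/2)*25*sqrt(85) + 1))**2 = (sqrt(25*sqrt(85)/2 + 1))**2 = (sqrt(1 + 25*sqrt(85)/2))**2 = 1 + 25*sqrt(85)/2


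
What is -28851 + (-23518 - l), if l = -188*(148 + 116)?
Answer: -2737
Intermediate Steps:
l = -49632 (l = -188*264 = -49632)
-28851 + (-23518 - l) = -28851 + (-23518 - 1*(-49632)) = -28851 + (-23518 + 49632) = -28851 + 26114 = -2737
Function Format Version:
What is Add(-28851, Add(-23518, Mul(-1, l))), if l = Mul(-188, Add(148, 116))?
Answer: -2737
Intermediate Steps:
l = -49632 (l = Mul(-188, 264) = -49632)
Add(-28851, Add(-23518, Mul(-1, l))) = Add(-28851, Add(-23518, Mul(-1, -49632))) = Add(-28851, Add(-23518, 49632)) = Add(-28851, 26114) = -2737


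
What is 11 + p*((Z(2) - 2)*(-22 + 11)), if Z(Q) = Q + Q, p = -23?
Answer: 517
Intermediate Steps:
Z(Q) = 2*Q
11 + p*((Z(2) - 2)*(-22 + 11)) = 11 - 23*(2*2 - 2)*(-22 + 11) = 11 - 23*(4 - 2)*(-11) = 11 - 46*(-11) = 11 - 23*(-22) = 11 + 506 = 517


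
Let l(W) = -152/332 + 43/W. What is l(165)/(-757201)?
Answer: 2701/10369867695 ≈ 2.6047e-7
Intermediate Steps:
l(W) = -38/83 + 43/W (l(W) = -152*1/332 + 43/W = -38/83 + 43/W)
l(165)/(-757201) = (-38/83 + 43/165)/(-757201) = (-38/83 + 43*(1/165))*(-1/757201) = (-38/83 + 43/165)*(-1/757201) = -2701/13695*(-1/757201) = 2701/10369867695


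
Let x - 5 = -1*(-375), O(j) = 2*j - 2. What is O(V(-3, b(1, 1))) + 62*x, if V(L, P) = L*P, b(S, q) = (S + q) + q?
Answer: 23540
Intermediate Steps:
b(S, q) = S + 2*q
O(j) = -2 + 2*j
x = 380 (x = 5 - 1*(-375) = 5 + 375 = 380)
O(V(-3, b(1, 1))) + 62*x = (-2 + 2*(-3*(1 + 2*1))) + 62*380 = (-2 + 2*(-3*(1 + 2))) + 23560 = (-2 + 2*(-3*3)) + 23560 = (-2 + 2*(-9)) + 23560 = (-2 - 18) + 23560 = -20 + 23560 = 23540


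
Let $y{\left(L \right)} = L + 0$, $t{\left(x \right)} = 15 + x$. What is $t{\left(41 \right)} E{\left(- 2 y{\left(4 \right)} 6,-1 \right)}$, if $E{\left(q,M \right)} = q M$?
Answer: $2688$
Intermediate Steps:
$y{\left(L \right)} = L$
$E{\left(q,M \right)} = M q$
$t{\left(41 \right)} E{\left(- 2 y{\left(4 \right)} 6,-1 \right)} = \left(15 + 41\right) \left(- \left(-2\right) 4 \cdot 6\right) = 56 \left(- \left(-8\right) 6\right) = 56 \left(\left(-1\right) \left(-48\right)\right) = 56 \cdot 48 = 2688$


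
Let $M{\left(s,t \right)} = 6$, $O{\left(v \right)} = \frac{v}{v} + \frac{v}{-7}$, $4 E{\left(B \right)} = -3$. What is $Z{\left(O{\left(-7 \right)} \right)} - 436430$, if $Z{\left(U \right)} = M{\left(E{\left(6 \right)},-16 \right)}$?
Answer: $-436424$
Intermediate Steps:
$E{\left(B \right)} = - \frac{3}{4}$ ($E{\left(B \right)} = \frac{1}{4} \left(-3\right) = - \frac{3}{4}$)
$O{\left(v \right)} = 1 - \frac{v}{7}$ ($O{\left(v \right)} = 1 + v \left(- \frac{1}{7}\right) = 1 - \frac{v}{7}$)
$Z{\left(U \right)} = 6$
$Z{\left(O{\left(-7 \right)} \right)} - 436430 = 6 - 436430 = -436424$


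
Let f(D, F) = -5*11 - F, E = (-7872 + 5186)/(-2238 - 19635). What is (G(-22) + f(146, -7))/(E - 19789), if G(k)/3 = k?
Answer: 2493522/432842111 ≈ 0.0057608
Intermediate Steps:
E = 2686/21873 (E = -2686/(-21873) = -2686*(-1/21873) = 2686/21873 ≈ 0.12280)
f(D, F) = -55 - F
G(k) = 3*k
(G(-22) + f(146, -7))/(E - 19789) = (3*(-22) + (-55 - 1*(-7)))/(2686/21873 - 19789) = (-66 + (-55 + 7))/(-432842111/21873) = (-66 - 48)*(-21873/432842111) = -114*(-21873/432842111) = 2493522/432842111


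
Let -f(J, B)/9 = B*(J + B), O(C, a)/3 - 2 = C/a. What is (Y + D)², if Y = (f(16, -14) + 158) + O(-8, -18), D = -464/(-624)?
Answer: 29539225/169 ≈ 1.7479e+5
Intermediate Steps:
O(C, a) = 6 + 3*C/a (O(C, a) = 6 + 3*(C/a) = 6 + 3*C/a)
D = 29/39 (D = -464*(-1/624) = 29/39 ≈ 0.74359)
f(J, B) = -9*B*(B + J) (f(J, B) = -9*B*(J + B) = -9*B*(B + J))
Y = 1252/3 (Y = (-9*(-14)*(-14 + 16) + 158) + (6 + 3*(-8)/(-18)) = (-9*(-14)*2 + 158) + (6 + 3*(-8)*(-1/18)) = (252 + 158) + (6 + 4/3) = 410 + 22/3 = 1252/3 ≈ 417.33)
(Y + D)² = (1252/3 + 29/39)² = (5435/13)² = 29539225/169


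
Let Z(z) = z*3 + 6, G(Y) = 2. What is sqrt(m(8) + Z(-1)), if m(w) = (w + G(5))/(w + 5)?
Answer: 7*sqrt(13)/13 ≈ 1.9415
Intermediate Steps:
m(w) = (2 + w)/(5 + w) (m(w) = (w + 2)/(w + 5) = (2 + w)/(5 + w))
Z(z) = 6 + 3*z (Z(z) = 3*z + 6 = 6 + 3*z)
sqrt(m(8) + Z(-1)) = sqrt((2 + 8)/(5 + 8) + (6 + 3*(-1))) = sqrt(10/13 + (6 - 3)) = sqrt((1/13)*10 + 3) = sqrt(10/13 + 3) = sqrt(49/13) = 7*sqrt(13)/13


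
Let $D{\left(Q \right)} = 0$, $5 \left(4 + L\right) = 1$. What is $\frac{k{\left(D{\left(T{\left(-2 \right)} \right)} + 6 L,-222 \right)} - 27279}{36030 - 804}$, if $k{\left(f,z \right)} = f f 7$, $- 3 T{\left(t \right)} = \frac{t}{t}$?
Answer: $- \frac{65667}{97850} \approx -0.6711$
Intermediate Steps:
$T{\left(t \right)} = - \frac{1}{3}$ ($T{\left(t \right)} = - \frac{t \frac{1}{t}}{3} = \left(- \frac{1}{3}\right) 1 = - \frac{1}{3}$)
$L = - \frac{19}{5}$ ($L = -4 + \frac{1}{5} \cdot 1 = -4 + \frac{1}{5} = - \frac{19}{5} \approx -3.8$)
$k{\left(f,z \right)} = 7 f^{2}$ ($k{\left(f,z \right)} = f^{2} \cdot 7 = 7 f^{2}$)
$\frac{k{\left(D{\left(T{\left(-2 \right)} \right)} + 6 L,-222 \right)} - 27279}{36030 - 804} = \frac{7 \left(0 + 6 \left(- \frac{19}{5}\right)\right)^{2} - 27279}{36030 - 804} = \frac{7 \left(0 - \frac{114}{5}\right)^{2} - 27279}{35226} = \left(7 \left(- \frac{114}{5}\right)^{2} - 27279\right) \frac{1}{35226} = \left(7 \cdot \frac{12996}{25} - 27279\right) \frac{1}{35226} = \left(\frac{90972}{25} - 27279\right) \frac{1}{35226} = \left(- \frac{591003}{25}\right) \frac{1}{35226} = - \frac{65667}{97850}$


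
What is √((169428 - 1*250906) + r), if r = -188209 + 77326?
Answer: I*√192361 ≈ 438.59*I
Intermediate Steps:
r = -110883
√((169428 - 1*250906) + r) = √((169428 - 1*250906) - 110883) = √((169428 - 250906) - 110883) = √(-81478 - 110883) = √(-192361) = I*√192361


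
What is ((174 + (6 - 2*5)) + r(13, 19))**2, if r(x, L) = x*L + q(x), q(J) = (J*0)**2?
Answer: 173889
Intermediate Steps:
q(J) = 0 (q(J) = 0**2 = 0)
r(x, L) = L*x (r(x, L) = x*L + 0 = L*x + 0 = L*x)
((174 + (6 - 2*5)) + r(13, 19))**2 = ((174 + (6 - 2*5)) + 19*13)**2 = ((174 + (6 - 10)) + 247)**2 = ((174 - 4) + 247)**2 = (170 + 247)**2 = 417**2 = 173889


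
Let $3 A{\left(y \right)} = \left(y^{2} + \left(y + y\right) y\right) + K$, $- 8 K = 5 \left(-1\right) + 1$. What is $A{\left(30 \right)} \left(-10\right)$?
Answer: $- \frac{27005}{3} \approx -9001.7$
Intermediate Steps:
$K = \frac{1}{2}$ ($K = - \frac{5 \left(-1\right) + 1}{8} = - \frac{-5 + 1}{8} = \left(- \frac{1}{8}\right) \left(-4\right) = \frac{1}{2} \approx 0.5$)
$A{\left(y \right)} = \frac{1}{6} + y^{2}$ ($A{\left(y \right)} = \frac{\left(y^{2} + \left(y + y\right) y\right) + \frac{1}{2}}{3} = \frac{\left(y^{2} + 2 y y\right) + \frac{1}{2}}{3} = \frac{\left(y^{2} + 2 y^{2}\right) + \frac{1}{2}}{3} = \frac{3 y^{2} + \frac{1}{2}}{3} = \frac{\frac{1}{2} + 3 y^{2}}{3} = \frac{1}{6} + y^{2}$)
$A{\left(30 \right)} \left(-10\right) = \left(\frac{1}{6} + 30^{2}\right) \left(-10\right) = \left(\frac{1}{6} + 900\right) \left(-10\right) = \frac{5401}{6} \left(-10\right) = - \frac{27005}{3}$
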